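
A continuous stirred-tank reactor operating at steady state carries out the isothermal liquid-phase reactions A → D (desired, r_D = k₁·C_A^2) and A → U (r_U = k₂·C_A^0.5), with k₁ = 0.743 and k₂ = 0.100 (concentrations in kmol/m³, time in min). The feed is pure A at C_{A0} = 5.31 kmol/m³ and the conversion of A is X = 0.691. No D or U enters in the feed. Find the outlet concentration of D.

3.45 kmol/m³

Exit C_A = C_{A0}(1−X) = 5.31×0.309 = 1.641 kmol/m³.
In a CSTR the entire volume is at exit conditions, so r_D = 0.743×1.641^2 = 2.000 and r_U = 0.100×1.641^0.5 = 0.1281.
Fraction of consumed A going to D: r_D/(r_D+r_U) = 0.9398.
C_D = 0.9398·C_{A0}·X = 0.9398×5.31×0.691 = 3.45 kmol/m³.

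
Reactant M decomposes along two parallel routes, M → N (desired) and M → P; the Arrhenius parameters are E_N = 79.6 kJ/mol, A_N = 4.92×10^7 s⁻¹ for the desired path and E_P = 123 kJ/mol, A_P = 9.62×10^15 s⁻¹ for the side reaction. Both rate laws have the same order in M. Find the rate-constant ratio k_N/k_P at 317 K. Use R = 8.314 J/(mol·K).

0.0725

Since both paths have the same order in M, the concentration cancels and S_{N/P} = k_N/k_P = (A_N/A_P)·exp[(E_P−E_N)/(RT)].
(E_P−E_N)/(RT) = (123−79.6)×10³/(8.314×317) = 43400/2636 = 16.47.
k_N/k_P = (4.92×10^7/9.62×10^15)·exp(16.47) = 5.114×10^-9 × 1.418×10^7 = 0.0725.
Since E_N < E_P, lowering the temperature improves selectivity toward N.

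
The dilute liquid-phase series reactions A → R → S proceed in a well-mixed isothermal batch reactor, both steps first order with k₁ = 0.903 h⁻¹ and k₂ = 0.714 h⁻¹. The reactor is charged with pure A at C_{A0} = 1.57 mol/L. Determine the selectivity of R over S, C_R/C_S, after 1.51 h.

1.18

Solving the coupled first-order balances gives C_R(t) = [k₁/(k₂−k₁)]·C_{A0}·(e^(−k₁t) − e^(−k₂t)).
e^(−k₁t) = e^(−0.903×1.51) = e^(−1.364) = 0.2558; e^(−k₂t) = e^(−1.078) = 0.3402.
C_R = 0.903×1.57/(0.714−0.903) × (0.2558−0.3402) = (-7.501)×(-0.08447) = 0.6336 mol/L.
C_A = C_{A0}e^(−k₁t) = 0.4015 mol/L, so C_S = C_{A0}−C_A−C_R = 0.5348 mol/L; C_R/C_S = 1.18.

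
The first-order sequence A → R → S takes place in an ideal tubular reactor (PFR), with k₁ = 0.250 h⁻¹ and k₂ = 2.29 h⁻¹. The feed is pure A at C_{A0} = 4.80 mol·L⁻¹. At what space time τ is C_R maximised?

1.09 h

The intermediate peaks when r₁ = r₂, i.e. k₁e^(−k₁τ) = k₂e^(−k₂τ), giving τ_opt = ln(k₂/k₁)/(k₂−k₁).
= ln(2.29/0.250)/(2.29−0.250) = ln(9.160)/2.040 = 2.215/2.040 = 1.09 h.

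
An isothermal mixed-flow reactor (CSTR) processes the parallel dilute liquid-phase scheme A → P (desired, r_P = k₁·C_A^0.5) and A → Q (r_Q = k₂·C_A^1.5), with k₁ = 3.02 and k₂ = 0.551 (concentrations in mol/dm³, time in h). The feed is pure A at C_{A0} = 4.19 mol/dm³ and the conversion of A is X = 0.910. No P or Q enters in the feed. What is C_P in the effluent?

Exit C_A = C_{A0}(1−X) = 4.19×0.0900 = 0.3771 mol/dm³.
Rates in a CSTR are evaluated at the outlet concentration: r_P = 3.02×0.3771^0.5 = 1.855, r_Q = 0.551×0.3771^1.5 = 0.1276.
Fraction of consumed A going to P: r_P/(r_P+r_Q) = 0.9356.
C_P = 0.9356·C_{A0}·X = 0.9356×4.19×0.910 = 3.57 mol/dm³.

3.57 mol/dm³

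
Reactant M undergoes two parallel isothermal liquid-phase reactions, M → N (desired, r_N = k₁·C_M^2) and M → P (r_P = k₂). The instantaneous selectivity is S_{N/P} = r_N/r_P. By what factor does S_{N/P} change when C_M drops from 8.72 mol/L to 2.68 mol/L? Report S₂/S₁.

S_{N/P} = (k₁/k₂)·C_M^2, so S₂/S₁ = (C_{M,2}/C_{M,1})^2.
= (2.68/8.72)^2 = (0.3073)^2 = 0.0945.
Selectivity toward N falls as C_M falls — high-concentration operation is favoured.

0.0945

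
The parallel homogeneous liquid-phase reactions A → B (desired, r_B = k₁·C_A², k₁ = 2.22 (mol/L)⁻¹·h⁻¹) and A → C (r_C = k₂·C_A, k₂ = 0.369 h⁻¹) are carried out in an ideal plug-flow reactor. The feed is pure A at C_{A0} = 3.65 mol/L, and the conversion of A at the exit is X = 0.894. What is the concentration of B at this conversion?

C_A = C_{A0}(1−X) = 0.3869 mol/L.
Along a PFR/batch, dC_C/dC_A = −r_C/(r_B+r_C) = −k₂/(k₂+k₁·C_A).
Integrating from C_{A0} to C_A: C_C = (0.369/2.22)·ln[(0.369+2.22·3.65)/(0.369+2.22·0.387)] = 0.1662·ln(8.472/1.228) = 0.3210 mol/L.
Then C_B = (C_{A0}−C_A) − C_C = 3.263 − 0.3210 = 2.942 mol/L.

2.94 mol/L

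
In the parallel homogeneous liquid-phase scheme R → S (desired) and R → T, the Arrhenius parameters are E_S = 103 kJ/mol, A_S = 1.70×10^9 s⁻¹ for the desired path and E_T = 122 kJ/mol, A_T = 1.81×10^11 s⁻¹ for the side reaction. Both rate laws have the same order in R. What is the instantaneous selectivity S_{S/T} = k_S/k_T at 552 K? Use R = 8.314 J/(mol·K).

0.590

Since both paths have the same order in R, the concentration cancels and S_{S/T} = k_S/k_T = (A_S/A_T)·exp[(E_T−E_S)/(RT)].
(E_T−E_S)/(RT) = (122−103)×10³/(8.314×552) = 19000/4589 = 4.140.
k_S/k_T = (1.70×10^9/1.81×10^11)·exp(4.140) = 0.009392 × 62.81 = 0.590.
Since E_S < E_T, lowering the temperature improves selectivity toward S.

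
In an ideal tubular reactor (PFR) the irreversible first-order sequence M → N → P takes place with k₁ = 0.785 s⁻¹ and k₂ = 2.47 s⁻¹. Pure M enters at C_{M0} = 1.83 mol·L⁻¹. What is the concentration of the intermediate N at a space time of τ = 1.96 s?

Solving the coupled first-order balances gives C_N(τ) = [k₁/(k₂−k₁)]·C_{M0}·(e^(−k₁τ) − e^(−k₂τ)).
e^(−k₁τ) = e^(−0.785×1.96) = e^(−1.539) = 0.2147; e^(−k₂τ) = e^(−4.841) = 0.007898.
C_N = 0.785×1.83/(2.47−0.785) × (0.2147−0.007898) = 0.8526×0.2068 = 0.1763 mol·L⁻¹.

0.176 mol·L⁻¹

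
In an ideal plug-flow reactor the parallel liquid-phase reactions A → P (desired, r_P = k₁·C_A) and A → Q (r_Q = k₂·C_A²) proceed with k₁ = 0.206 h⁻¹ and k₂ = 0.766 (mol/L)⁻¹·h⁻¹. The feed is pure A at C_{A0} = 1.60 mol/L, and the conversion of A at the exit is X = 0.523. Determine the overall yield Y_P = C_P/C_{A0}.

C_A = C_{A0}(1−X) = 0.7632 mol/L.
Along a PFR/batch, dC_P/dC_A = −r_P/(r_P+r_Q) = −k₁/(k₁+k₂·C_A).
Integrating from C_{A0} to C_A: C_P = (0.206/0.766)·ln[(0.206+0.766·1.60)/(0.206+0.766·0.763)] = 0.2689·ln(1.432/0.7906) = 0.1597 mol/L.
Y_P = C_P/C_{A0} = 0.1597/1.60 = 0.0998.

0.0998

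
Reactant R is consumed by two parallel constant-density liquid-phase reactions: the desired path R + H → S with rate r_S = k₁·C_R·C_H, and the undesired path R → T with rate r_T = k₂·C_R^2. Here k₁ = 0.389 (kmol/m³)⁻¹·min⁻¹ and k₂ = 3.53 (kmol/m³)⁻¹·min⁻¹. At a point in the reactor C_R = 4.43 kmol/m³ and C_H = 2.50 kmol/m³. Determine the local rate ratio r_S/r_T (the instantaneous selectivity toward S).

0.0622

S_{S/T} = r_S/r_T = (k₁·C_R·C_H)/(k₂·C_R^2) = (k₁/k₂)·C_R⁻¹·C_H.
= (0.389×4.430×2.500) / (3.53×4.430^2) = 4.308/69.28 = 0.0622.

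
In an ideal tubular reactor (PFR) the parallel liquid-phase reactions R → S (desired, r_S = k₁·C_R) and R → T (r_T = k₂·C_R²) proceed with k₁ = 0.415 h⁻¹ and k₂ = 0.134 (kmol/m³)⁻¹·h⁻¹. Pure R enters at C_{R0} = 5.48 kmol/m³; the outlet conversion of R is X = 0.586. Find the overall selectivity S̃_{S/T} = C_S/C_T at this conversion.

C_R = C_{R0}(1−X) = 2.269 kmol/m³.
Along a PFR/batch, dC_S/dC_R = −r_S/(r_S+r_T) = −k₁/(k₁+k₂·C_R).
Integrating from C_{R0} to C_R: C_S = (0.415/0.134)·ln[(0.415+0.134·5.48)/(0.415+0.134·2.27)] = 3.097·ln(1.149/0.7190) = 1.453 kmol/m³.
C_T = (C_{R0}−C_R)−C_S = 1.759 kmol/m³; S̃_{S/T} = 1.453/1.759 = 0.826.

0.826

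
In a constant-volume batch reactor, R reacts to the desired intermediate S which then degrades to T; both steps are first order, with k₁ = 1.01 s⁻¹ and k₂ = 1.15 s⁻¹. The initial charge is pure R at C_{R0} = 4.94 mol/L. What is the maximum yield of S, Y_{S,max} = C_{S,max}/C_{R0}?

Evaluating C_S at t_opt = ln(k₂/k₁)/(k₂−k₁) gives C_{S,max}/C_{R0} = (k₁/k₂)^[k₂/(k₂−k₁)].
= (1.01/1.15)^(1.15/(1.15−1.01)) = (0.8783)^(8.214) = 0.3443.

0.344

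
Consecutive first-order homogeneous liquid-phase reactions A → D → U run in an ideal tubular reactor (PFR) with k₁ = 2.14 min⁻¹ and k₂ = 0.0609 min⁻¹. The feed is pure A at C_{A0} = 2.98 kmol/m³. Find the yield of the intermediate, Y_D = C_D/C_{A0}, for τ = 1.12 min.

The intermediate concentration in a first-order A→B→C sequence is C_D = k₁C_{A0}(e^(−k₁τ) − e^(−k₂τ))/(k₂−k₁).
e^(−k₁τ) = e^(−2.14×1.12) = e^(−2.397) = 0.09101; e^(−k₂τ) = e^(−0.06821) = 0.9341.
C_D = 2.14×2.98/(0.0609−2.14) × (0.09101−0.9341) = (-3.067)×(-0.8431) = 2.586 kmol/m³.
Y_D = C_D/C_{A0} = 2.586/2.98 = 0.868.

0.868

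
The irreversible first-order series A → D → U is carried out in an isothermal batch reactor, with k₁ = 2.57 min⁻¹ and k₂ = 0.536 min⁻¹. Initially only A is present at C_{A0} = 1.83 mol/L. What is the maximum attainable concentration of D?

Evaluating C_D at t_opt = ln(k₂/k₁)/(k₂−k₁) gives C_{D,max}/C_{A0} = (k₁/k₂)^[k₂/(k₂−k₁)].
= (2.57/0.536)^(0.536/(0.536−2.57)) = (4.795)^(-0.2635) = 0.6616.
C_{D,max} = 0.6616×1.83 = 1.21 mol/L.

1.21 mol/L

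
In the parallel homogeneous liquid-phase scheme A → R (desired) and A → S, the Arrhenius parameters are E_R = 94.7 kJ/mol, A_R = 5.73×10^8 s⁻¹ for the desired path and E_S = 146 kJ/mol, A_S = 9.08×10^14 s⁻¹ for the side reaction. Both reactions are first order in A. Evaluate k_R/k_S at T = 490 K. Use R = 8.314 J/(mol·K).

0.186

k_R/k_S = (A_R/A_S)·exp[−(E_R−E_S)/(RT)] = (A_R/A_S)·exp[(E_S−E_R)/(RT)].
(E_S−E_R)/(RT) = (146−94.7)×10³/(8.314×490) = 51300/4074 = 12.59.
k_R/k_S = (5.73×10^8/9.08×10^14)·exp(12.59) = 6.311×10^-7 × 2.943×10^5 = 0.186.
Since E_R < E_S, lowering the temperature improves selectivity toward R.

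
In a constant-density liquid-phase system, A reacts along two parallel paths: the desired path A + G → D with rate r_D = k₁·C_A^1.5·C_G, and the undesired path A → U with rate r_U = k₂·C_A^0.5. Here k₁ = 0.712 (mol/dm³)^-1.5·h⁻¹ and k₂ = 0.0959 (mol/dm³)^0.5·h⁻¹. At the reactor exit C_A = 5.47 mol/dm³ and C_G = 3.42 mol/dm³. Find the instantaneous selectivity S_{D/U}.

139

S_{D/U} = r_D/r_U = (k₁·C_A^1.5·C_G)/(k₂·C_A^0.5) = (k₁/k₂)·C_A·C_G.
= (0.712×5.470^1.5×3.420) / (0.0959×5.470^0.5) = 31.15/0.2243 = 139.
Since the desired path is higher order in A, keeping C_A high (PFR or concentrated feed) favours D.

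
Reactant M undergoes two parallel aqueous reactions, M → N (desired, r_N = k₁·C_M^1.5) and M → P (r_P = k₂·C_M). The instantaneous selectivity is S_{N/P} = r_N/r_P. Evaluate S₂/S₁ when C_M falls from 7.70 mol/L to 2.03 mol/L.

S_{N/P} = (k₁/k₂)·C_M^0.5, so S₂/S₁ = (C_{M,2}/C_{M,1})^0.5.
= (2.03/7.70)^0.5 = (0.2636)^0.5 = 0.513.

0.513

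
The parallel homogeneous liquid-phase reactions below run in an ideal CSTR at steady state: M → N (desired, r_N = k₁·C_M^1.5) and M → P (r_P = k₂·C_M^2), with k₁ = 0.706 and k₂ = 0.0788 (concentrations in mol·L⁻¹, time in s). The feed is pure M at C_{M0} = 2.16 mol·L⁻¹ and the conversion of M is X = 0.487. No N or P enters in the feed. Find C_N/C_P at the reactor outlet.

Exit C_M = C_{M0}(1−X) = 2.16×0.513 = 1.108 mol·L⁻¹.
In a CSTR the entire volume is at exit conditions, so r_N = 0.706×1.108^1.5 = 0.8235 and r_P = 0.0788×1.108^2 = 0.09675.
Overall selectivity = C_N/C_P = r_Nτ/(r_Pτ) = r_N/r_P = 8.51.

8.51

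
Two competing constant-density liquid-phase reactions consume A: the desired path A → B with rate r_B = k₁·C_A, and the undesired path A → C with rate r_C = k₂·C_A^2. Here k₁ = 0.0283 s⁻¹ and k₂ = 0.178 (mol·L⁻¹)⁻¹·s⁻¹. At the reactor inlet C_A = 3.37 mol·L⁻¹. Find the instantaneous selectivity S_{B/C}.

S_{B/C} = r_B/r_C = (k₁·C_A)/(k₂·C_A^2) = (k₁/k₂)·C_A⁻¹.
= (0.0283×3.370) / (0.178×3.370^2) = 0.09537/2.022 = 0.0472.

0.0472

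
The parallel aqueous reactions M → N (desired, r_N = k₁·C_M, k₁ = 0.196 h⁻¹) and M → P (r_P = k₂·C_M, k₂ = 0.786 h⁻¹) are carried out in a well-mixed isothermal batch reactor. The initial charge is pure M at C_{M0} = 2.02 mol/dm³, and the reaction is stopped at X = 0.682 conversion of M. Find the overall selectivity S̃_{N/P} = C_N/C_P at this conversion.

0.249

C_M = C_{M0}(1−X) = 0.6424 mol/dm³.
Both paths are first order in M, so the instantaneous fraction to N is constant: dC_N/d(−C_M) = k₁/(k₁+k₂) = 0.1996.
C_N = 0.1996·(C_{M0}−C_M) = 0.1996×1.378 = 0.275 mol/dm³.
C_P = (C_{M0}−C_M)−C_N = 1.103 mol/dm³; S̃_{N/P} = 0.2750/1.103 = 0.249.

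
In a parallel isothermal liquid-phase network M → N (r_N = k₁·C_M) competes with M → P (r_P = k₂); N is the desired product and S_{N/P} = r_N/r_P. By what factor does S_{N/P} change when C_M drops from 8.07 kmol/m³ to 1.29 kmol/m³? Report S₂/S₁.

0.160

S_{N/P} = (k₁/k₂)·C_M, so S₂/S₁ = (C_{M,2}/C_{M,1}).
= 1.29/8.07 = 0.160.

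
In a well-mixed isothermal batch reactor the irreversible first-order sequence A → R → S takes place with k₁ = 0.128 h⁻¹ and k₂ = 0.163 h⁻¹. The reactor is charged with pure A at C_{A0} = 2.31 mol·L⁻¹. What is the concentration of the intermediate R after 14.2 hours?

For first-order series with pure A initially, C_R(t) = k₁C_{A0}/(k₂−k₁)·(e^(−k₁t) − e^(−k₂t)).
e^(−k₁t) = e^(−0.128×14.2) = e^(−1.818) = 0.1624; e^(−k₂t) = e^(−2.315) = 0.09881.
C_R = 0.128×2.31/(0.163−0.128) × (0.1624−0.09881) = 8.448×0.06361 = 0.5374 mol·L⁻¹.

0.537 mol·L⁻¹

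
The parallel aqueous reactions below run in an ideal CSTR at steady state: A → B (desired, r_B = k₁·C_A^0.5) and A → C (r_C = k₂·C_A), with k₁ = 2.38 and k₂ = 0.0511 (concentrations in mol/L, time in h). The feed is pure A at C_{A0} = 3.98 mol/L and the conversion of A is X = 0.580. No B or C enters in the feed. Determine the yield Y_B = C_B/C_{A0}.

0.564

Exit C_A = C_{A0}(1−X) = 3.98×0.420 = 1.672 mol/L.
In a CSTR the entire volume is at exit conditions, so r_B = 2.38×1.672^0.5 = 3.077 and r_C = 0.0511×1.672 = 0.08542.
Fraction of consumed A going to B: r_B/(r_B+r_C) = 0.9730.
C_B = 0.9730·C_{A0}·X = 0.9730×3.98×0.580 = 2.25 mol/L; Y_B = C_B/C_{A0} = 0.564.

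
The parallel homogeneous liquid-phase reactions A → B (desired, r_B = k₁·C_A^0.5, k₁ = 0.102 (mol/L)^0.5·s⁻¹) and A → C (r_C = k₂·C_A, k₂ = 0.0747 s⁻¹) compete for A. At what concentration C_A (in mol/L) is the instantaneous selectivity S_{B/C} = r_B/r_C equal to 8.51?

S_{B/C} = (k₁/k₂)·C_A^-0.5 ⇒ C_A = (S·k₂/k₁)^(-2).
= (8.51×0.0747/0.102)^(-2) = (6.232)^(-2) = 0.0257 mol/L.

0.0257 mol/L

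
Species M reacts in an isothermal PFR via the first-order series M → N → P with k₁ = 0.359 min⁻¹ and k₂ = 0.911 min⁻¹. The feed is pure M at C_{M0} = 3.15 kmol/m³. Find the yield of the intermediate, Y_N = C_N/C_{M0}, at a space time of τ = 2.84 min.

The intermediate concentration in a first-order A→B→C sequence is C_N = k₁C_{M0}(e^(−k₁τ) − e^(−k₂τ))/(k₂−k₁).
e^(−k₁τ) = e^(−0.359×2.84) = e^(−1.020) = 0.3608; e^(−k₂τ) = e^(−2.587) = 0.07523.
C_N = 0.359×3.15/(0.911−0.359) × (0.3608−0.07523) = 2.049×0.2855 = 0.5849 kmol/m³.
Y_N = C_N/C_{M0} = 0.5849/3.15 = 0.186.

0.186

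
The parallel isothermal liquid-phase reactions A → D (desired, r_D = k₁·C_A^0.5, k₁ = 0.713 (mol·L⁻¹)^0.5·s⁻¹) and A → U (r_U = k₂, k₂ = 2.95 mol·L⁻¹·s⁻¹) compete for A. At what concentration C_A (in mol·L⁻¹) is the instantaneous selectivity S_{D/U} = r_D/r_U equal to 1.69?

48.9 mol·L⁻¹

S_{D/U} = (k₁/k₂)·C_A^0.5 ⇒ C_A = (S·k₂/k₁)^(2).
= (1.69×2.95/0.713)^(2) = (6.992)^(2) = 48.9 mol·L⁻¹.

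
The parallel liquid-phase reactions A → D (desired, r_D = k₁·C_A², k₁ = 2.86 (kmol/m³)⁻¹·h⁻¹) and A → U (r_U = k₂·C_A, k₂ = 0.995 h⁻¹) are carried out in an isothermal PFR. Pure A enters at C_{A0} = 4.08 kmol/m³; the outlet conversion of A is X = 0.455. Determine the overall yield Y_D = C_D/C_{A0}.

C_A = C_{A0}(1−X) = 2.224 kmol/m³.
Along a PFR/batch, dC_U/dC_A = −r_U/(r_D+r_U) = −k₂/(k₂+k₁·C_A).
Integrating from C_{A0} to C_A: C_U = (0.995/2.86)·ln[(0.995+2.86·4.08)/(0.995+2.86·2.22)] = 0.3479·ln(12.66/7.354) = 0.1891 kmol/m³.
Then C_D = (C_{A0}−C_A) − C_U = 1.856 − 0.1891 = 1.667 kmol/m³.
Y_D = C_D/C_{A0} = 1.667/4.08 = 0.409.

0.409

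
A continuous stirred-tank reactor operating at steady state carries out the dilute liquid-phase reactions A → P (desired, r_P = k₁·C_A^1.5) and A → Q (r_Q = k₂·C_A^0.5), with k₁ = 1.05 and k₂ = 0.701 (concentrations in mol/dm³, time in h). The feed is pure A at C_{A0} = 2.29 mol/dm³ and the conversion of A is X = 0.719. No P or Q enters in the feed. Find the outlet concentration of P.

Exit C_A = C_{A0}(1−X) = 2.29×0.281 = 0.6435 mol/dm³.
In a CSTR the entire volume is at exit conditions, so r_P = 1.05×0.6435^1.5 = 0.5420 and r_Q = 0.701×0.6435^0.5 = 0.5623.
Fraction of consumed A going to P: r_P/(r_P+r_Q) = 0.4908.
C_P = 0.4908·C_{A0}·X = 0.4908×2.29×0.719 = 0.808 mol/dm³.

0.808 mol/dm³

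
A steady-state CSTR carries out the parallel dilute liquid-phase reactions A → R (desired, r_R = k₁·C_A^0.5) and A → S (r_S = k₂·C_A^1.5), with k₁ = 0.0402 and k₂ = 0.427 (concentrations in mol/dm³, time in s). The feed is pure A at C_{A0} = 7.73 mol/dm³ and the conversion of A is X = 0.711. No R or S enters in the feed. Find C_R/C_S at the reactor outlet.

Exit C_A = C_{A0}(1−X) = 7.73×0.289 = 2.234 mol/dm³.
Rates in a CSTR are evaluated at the outlet concentration: r_R = 0.0402×2.234^0.5 = 0.06008, r_S = 0.427×2.234^1.5 = 1.426.
Overall selectivity = C_R/C_S = r_Rτ/(r_Sτ) = r_R/r_S = 0.0421.

0.0421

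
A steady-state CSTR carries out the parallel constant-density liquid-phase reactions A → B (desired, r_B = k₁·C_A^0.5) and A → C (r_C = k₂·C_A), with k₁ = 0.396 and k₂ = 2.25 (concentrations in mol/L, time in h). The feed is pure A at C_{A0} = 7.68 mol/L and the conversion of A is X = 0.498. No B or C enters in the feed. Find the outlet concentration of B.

Exit C_A = C_{A0}(1−X) = 7.68×0.502 = 3.855 mol/L.
Rates in a CSTR are evaluated at the outlet concentration: r_B = 0.396×3.855^0.5 = 0.7775, r_C = 2.25×3.855 = 8.675.
Fraction of consumed A going to B: r_B/(r_B+r_C) = 0.08226.
C_B = 0.08226·C_{A0}·X = 0.08226×7.68×0.498 = 0.315 mol/L.

0.315 mol/L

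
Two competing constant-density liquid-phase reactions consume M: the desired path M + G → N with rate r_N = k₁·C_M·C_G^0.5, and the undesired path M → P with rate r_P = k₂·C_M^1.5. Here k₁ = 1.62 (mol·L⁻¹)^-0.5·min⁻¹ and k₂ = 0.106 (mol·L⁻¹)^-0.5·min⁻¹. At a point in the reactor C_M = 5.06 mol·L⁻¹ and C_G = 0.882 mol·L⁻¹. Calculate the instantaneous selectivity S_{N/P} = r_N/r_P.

S_{N/P} = r_N/r_P = (k₁·C_M·C_G^0.5)/(k₂·C_M^1.5) = (k₁/k₂)·C_M^-0.5·C_G^0.5.
= (1.62×5.060×0.8820^0.5) / (0.106×5.060^1.5) = 7.698/1.207 = 6.38.

6.38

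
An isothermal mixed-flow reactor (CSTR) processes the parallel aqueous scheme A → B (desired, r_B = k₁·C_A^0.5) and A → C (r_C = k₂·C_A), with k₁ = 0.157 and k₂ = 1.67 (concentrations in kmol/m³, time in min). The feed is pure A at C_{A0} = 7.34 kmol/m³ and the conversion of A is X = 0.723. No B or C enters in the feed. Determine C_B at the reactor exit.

0.328 kmol/m³

Exit C_A = C_{A0}(1−X) = 7.34×0.277 = 2.033 kmol/m³.
A CSTR operates uniformly at the exit composition, giving r_B = 0.2239 and r_C = 3.395 (each k·C_A^n at C_A = 2.033).
Fraction of consumed A going to B: r_B/(r_B+r_C) = 0.06185.
C_B = 0.06185·C_{A0}·X = 0.06185×7.34×0.723 = 0.328 kmol/m³.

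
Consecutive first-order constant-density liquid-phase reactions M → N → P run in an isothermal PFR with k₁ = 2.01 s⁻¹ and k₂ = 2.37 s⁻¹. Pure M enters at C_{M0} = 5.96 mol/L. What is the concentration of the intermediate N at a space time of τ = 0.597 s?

For first-order series with pure M initially, C_N(τ) = k₁C_{M0}/(k₂−k₁)·(e^(−k₁τ) − e^(−k₂τ)).
e^(−k₁τ) = e^(−2.01×0.597) = e^(−1.200) = 0.3012; e^(−k₂τ) = e^(−1.415) = 0.2430.
C_N = 2.01×5.96/(2.37−2.01) × (0.3012−0.2430) = 33.28×0.05825 = 1.938 mol/L.

1.94 mol/L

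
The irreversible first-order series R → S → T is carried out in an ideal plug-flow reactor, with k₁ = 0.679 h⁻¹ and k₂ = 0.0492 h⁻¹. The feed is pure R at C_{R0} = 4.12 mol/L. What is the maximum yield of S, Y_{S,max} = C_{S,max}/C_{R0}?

0.815

At the optimum, C_{S,max}/C_{R0} = (k₁/k₂)^[k₂/(k₂−k₁)].
= (0.679/0.0492)^(0.0492/(0.0492−0.679)) = (13.80)^(-0.07812) = 0.8146.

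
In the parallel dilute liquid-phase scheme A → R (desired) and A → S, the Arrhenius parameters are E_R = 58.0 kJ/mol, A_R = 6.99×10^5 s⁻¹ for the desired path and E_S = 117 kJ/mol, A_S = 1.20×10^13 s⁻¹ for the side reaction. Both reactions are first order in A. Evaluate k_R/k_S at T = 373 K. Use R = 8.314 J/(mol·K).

Since both paths have the same order in A, the concentration cancels and S_{R/S} = k_R/k_S = (A_R/A_S)·exp[(E_S−E_R)/(RT)].
(E_S−E_R)/(RT) = (117−58.0)×10³/(8.314×373) = 59000/3101 = 19.03.
k_R/k_S = (6.99×10^5/1.20×10^13)·exp(19.03) = 5.825×10^-8 × 1.831×10^8 = 10.7.
Since E_R < E_S, lowering the temperature improves selectivity toward R.

10.7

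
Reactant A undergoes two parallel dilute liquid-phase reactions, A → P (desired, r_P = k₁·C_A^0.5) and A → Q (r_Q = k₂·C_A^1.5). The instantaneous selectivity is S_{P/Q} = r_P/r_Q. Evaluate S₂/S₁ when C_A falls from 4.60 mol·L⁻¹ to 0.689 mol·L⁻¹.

6.68

S_{P/Q} = (k₁/k₂)·C_A⁻¹, so S₂/S₁ = (C_{A,2}/C_{A,1})⁻¹.
= 4.60/0.689 = 6.68.
Selectivity toward P rises as C_A falls — low-concentration operation is favoured.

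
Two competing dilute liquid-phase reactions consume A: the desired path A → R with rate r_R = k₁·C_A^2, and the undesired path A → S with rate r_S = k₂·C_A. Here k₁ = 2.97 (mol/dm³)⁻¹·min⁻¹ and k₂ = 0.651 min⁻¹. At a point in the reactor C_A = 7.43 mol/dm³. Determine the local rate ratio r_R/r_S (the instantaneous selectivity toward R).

33.9

S_{R/S} = r_R/r_S = (k₁·C_A^2)/(k₂·C_A) = (k₁/k₂)·C_A.
= (2.97×7.430^2) / (0.651×7.430) = 164.0/4.837 = 33.9.
Since the desired path is higher order in A, keeping C_A high (PFR or concentrated feed) favours R.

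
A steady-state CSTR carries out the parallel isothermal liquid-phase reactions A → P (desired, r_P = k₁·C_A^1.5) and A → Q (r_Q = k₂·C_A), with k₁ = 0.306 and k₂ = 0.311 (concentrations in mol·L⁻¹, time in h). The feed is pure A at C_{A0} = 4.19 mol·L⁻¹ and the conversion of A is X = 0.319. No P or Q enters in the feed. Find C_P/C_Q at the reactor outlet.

1.66

Exit C_A = C_{A0}(1−X) = 4.19×0.681 = 2.853 mol·L⁻¹.
A CSTR operates uniformly at the exit composition, giving r_P = 1.475 and r_Q = 0.8874 (each k·C_A^n at C_A = 2.853).
Overall selectivity = C_P/C_Q = r_Pτ/(r_Qτ) = r_P/r_Q = 1.66.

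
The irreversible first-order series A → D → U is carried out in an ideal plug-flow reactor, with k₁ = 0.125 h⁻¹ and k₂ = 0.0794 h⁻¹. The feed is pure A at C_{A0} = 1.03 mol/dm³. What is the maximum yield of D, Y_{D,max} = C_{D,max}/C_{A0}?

For a first-order series the maximum intermediate yield is C_{D,max}/C_{A0} = (k₁/k₂)^[k₂/(k₂−k₁)].
= (0.125/0.0794)^(0.0794/(0.0794−0.125)) = (1.574)^(-1.741) = 0.4538.

0.454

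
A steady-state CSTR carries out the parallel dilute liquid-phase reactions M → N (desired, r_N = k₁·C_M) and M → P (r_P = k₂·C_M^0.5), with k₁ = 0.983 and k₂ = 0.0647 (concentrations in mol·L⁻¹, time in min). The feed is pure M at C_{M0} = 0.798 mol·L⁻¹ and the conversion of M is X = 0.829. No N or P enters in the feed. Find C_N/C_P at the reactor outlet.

Exit C_M = C_{M0}(1−X) = 0.798×0.171 = 0.1365 mol·L⁻¹.
Rates in a CSTR are evaluated at the outlet concentration: r_N = 0.983×0.1365 = 0.1341, r_P = 0.0647×0.1365^0.5 = 0.02390.
Overall selectivity = C_N/C_P = r_Nτ/(r_Pτ) = r_N/r_P = 5.61.

5.61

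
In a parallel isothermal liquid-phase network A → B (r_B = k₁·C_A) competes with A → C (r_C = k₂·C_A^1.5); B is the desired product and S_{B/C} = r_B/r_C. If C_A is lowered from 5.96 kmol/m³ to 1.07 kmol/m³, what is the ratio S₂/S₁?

2.36

S_{B/C} = (k₁/k₂)·C_A^-0.5, so S₂/S₁ = (C_{A,2}/C_{A,1})^-0.5.
= (1.07/5.96)^(-0.5) = (0.1795)^(-0.5) = 2.36.
Selectivity toward B rises as C_A falls — low-concentration operation is favoured.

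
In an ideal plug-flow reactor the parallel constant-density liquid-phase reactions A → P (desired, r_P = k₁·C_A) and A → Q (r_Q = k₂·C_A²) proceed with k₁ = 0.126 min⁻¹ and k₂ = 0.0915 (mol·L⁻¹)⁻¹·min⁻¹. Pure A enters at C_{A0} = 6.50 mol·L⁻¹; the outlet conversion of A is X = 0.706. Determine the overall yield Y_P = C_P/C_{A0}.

C_A = C_{A0}(1−X) = 1.911 mol·L⁻¹.
Along a PFR/batch, dC_P/dC_A = −r_P/(r_P+r_Q) = −k₁/(k₁+k₂·C_A).
Integrating from C_{A0} to C_A: C_P = (0.126/0.0915)·ln[(0.126+0.0915·6.50)/(0.126+0.0915·1.91)] = 1.377·ln(0.7208/0.3009) = 1.203 mol·L⁻¹.
Y_P = C_P/C_{A0} = 1.203/6.50 = 0.185.

0.185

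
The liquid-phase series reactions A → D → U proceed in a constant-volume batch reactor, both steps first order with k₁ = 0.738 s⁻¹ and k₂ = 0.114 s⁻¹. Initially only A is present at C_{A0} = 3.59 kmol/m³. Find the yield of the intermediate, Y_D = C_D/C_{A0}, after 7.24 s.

0.512

Solving the coupled first-order balances gives C_D(t) = [k₁/(k₂−k₁)]·C_{A0}·(e^(−k₁t) − e^(−k₂t)).
e^(−k₁t) = e^(−0.738×7.24) = e^(−5.343) = 0.004781; e^(−k₂t) = e^(−0.8254) = 0.4381.
C_D = 0.738×3.59/(0.114−0.738) × (0.004781−0.4381) = (-4.246)×(-0.4333) = 1.840 kmol/m³.
Y_D = C_D/C_{A0} = 1.840/3.59 = 0.512.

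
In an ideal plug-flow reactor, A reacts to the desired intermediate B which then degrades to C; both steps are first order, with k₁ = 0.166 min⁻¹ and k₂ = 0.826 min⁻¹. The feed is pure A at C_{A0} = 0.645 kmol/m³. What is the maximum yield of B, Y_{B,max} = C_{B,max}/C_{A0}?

0.134

Evaluating C_B at τ_opt = ln(k₂/k₁)/(k₂−k₁) gives C_{B,max}/C_{A0} = (k₁/k₂)^[k₂/(k₂−k₁)].
= (0.166/0.826)^(0.826/(0.826−0.166)) = (0.2010)^(1.252) = 0.1342.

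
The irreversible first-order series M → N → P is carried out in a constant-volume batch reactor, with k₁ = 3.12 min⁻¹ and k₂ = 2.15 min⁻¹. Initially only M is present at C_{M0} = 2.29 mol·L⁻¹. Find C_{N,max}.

For a first-order series the maximum intermediate yield is C_{N,max}/C_{M0} = (k₁/k₂)^[k₂/(k₂−k₁)].
= (3.12/2.15)^(2.15/(2.15−3.12)) = (1.451)^(-2.216) = 0.4381.
C_{N,max} = 0.4381×2.29 = 1.00 mol·L⁻¹.

1.00 mol·L⁻¹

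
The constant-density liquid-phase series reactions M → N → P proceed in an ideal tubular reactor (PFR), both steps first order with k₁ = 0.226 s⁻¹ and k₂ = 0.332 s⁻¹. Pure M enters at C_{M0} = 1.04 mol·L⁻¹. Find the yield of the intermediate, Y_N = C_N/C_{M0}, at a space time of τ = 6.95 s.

0.231

For first-order series with pure M initially, C_N(τ) = k₁C_{M0}/(k₂−k₁)·(e^(−k₁τ) − e^(−k₂τ)).
e^(−k₁τ) = e^(−0.226×6.95) = e^(−1.571) = 0.2079; e^(−k₂τ) = e^(−2.307) = 0.09952.
C_N = 0.226×1.04/(0.332−0.226) × (0.2079−0.09952) = 2.217×0.1084 = 0.2403 mol·L⁻¹.
Y_N = C_N/C_{M0} = 0.2403/1.04 = 0.231.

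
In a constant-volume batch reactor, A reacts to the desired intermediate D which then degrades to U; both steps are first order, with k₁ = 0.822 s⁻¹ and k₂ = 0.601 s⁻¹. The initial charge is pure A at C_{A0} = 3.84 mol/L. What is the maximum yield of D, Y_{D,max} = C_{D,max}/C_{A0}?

At the optimum, C_{D,max}/C_{A0} = (k₁/k₂)^[k₂/(k₂−k₁)].
= (0.822/0.601)^(0.601/(0.601−0.822)) = (1.368)^(-2.719) = 0.4267.

0.427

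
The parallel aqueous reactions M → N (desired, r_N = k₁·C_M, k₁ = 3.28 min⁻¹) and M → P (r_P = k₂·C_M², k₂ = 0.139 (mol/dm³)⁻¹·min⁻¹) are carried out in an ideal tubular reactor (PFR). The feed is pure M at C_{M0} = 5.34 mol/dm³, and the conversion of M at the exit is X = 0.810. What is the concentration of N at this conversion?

3.82 mol/dm³

C_M = C_{M0}(1−X) = 1.015 mol/dm³.
Along a PFR/batch, dC_N/dC_M = −r_N/(r_N+r_P) = −k₁/(k₁+k₂·C_M).
Integrating from C_{M0} to C_M: C_N = (3.28/0.139)·ln[(3.28+0.139·5.34)/(3.28+0.139·1.01)] = 23.60·ln(4.022/3.421) = 3.820 mol/dm³.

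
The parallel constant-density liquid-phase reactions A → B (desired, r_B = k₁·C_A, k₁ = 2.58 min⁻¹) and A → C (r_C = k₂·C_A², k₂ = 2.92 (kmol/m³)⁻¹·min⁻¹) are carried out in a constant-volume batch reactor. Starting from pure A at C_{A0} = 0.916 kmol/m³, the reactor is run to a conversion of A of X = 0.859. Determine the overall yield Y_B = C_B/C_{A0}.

0.555

C_A = C_{A0}(1−X) = 0.1292 kmol/m³.
Along a PFR/batch, dC_B/dC_A = −r_B/(r_B+r_C) = −k₁/(k₁+k₂·C_A).
Integrating from C_{A0} to C_A: C_B = (2.58/2.92)·ln[(2.58+2.92·0.916)/(2.58+2.92·0.129)] = 0.8836·ln(5.255/2.957) = 0.5080 kmol/m³.
Y_B = C_B/C_{A0} = 0.5080/0.916 = 0.555.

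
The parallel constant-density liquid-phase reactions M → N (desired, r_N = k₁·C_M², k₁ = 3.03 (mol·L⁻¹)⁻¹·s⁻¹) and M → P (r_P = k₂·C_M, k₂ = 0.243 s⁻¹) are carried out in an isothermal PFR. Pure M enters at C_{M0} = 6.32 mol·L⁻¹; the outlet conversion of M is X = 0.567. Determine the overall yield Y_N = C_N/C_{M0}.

C_M = C_{M0}(1−X) = 2.737 mol·L⁻¹.
Along a PFR/batch, dC_P/dC_M = −r_P/(r_N+r_P) = −k₂/(k₂+k₁·C_M).
Integrating from C_{M0} to C_M: C_P = (0.243/3.03)·ln[(0.243+3.03·6.32)/(0.243+3.03·2.74)] = 0.08020·ln(19.39/8.535) = 0.06582 mol·L⁻¹.
Then C_N = (C_{M0}−C_M) − C_P = 3.583 − 0.06582 = 3.518 mol·L⁻¹.
Y_N = C_N/C_{M0} = 3.518/6.32 = 0.557.

0.557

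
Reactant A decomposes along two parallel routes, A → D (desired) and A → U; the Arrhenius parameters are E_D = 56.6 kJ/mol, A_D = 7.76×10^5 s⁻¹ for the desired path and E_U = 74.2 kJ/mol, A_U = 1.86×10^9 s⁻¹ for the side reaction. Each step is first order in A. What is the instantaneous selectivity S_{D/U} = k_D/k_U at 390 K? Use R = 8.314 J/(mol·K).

0.0950

With equal orders, S_{D/U} = k_D/k_U = (A_D/A_U)·exp[(E_U−E_D)/(RT)].
(E_U−E_D)/(RT) = (74.2−56.6)×10³/(8.314×390) = 17600/3242 = 5.428.
k_D/k_U = (7.76×10^5/1.86×10^9)·exp(5.428) = 4.172×10^-4 × 227.7 = 0.0950.
Since E_D < E_U, lowering the temperature improves selectivity toward D.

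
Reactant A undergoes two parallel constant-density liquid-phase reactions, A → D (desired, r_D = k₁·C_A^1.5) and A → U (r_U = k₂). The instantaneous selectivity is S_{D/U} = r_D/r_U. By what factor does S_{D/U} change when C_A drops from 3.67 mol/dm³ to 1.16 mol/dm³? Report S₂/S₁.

S_{D/U} = (k₁/k₂)·C_A^1.5, so S₂/S₁ = (C_{A,2}/C_{A,1})^1.5.
= (1.16/3.67)^1.5 = (0.3161)^1.5 = 0.178.

0.178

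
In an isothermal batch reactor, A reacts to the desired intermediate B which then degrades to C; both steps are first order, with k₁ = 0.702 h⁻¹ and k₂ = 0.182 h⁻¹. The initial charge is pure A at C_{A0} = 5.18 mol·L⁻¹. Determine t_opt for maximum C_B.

2.60 h

For first-order series the maximum of C_B occurs at t_opt = ln(k₂/k₁)/(k₂−k₁).
= ln(0.182/0.702)/(0.182−0.702) = ln(0.2593)/-0.5200 = -1.350/-0.5200 = 2.60 h.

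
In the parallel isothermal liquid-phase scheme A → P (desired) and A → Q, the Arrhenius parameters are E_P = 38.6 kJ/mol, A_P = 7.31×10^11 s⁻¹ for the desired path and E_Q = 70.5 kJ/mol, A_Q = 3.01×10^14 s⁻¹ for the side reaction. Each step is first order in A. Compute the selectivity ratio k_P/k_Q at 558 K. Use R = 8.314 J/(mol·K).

With equal orders, S_{P/Q} = k_P/k_Q = (A_P/A_Q)·exp[(E_Q−E_P)/(RT)].
(E_Q−E_P)/(RT) = (70.5−38.6)×10³/(8.314×558) = 31900/4639 = 6.876.
k_P/k_Q = (7.31×10^11/3.01×10^14)·exp(6.876) = 0.002429 × 968.9 = 2.35.
Since E_P < E_Q, lowering the temperature improves selectivity toward P.

2.35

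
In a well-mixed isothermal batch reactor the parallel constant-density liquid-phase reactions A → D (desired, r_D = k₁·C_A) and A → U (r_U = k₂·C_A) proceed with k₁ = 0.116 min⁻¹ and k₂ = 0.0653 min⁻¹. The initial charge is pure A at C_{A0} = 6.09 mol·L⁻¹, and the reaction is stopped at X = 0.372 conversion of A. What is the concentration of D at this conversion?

C_A = C_{A0}(1−X) = 3.825 mol·L⁻¹.
Both paths are first order in A, so the instantaneous fraction to D is constant: dC_D/d(−C_A) = k₁/(k₁+k₂) = 0.6398.
C_D = 0.6398·(C_{A0}−C_A) = 0.6398×2.265 = 1.45 mol·L⁻¹.

1.45 mol·L⁻¹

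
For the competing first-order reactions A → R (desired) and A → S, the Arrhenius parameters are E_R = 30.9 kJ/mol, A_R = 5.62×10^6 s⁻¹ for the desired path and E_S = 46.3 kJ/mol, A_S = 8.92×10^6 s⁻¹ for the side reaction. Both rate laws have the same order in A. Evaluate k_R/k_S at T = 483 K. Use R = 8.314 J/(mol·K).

29.2

Since both paths have the same order in A, the concentration cancels and S_{R/S} = k_R/k_S = (A_R/A_S)·exp[(E_S−E_R)/(RT)].
(E_S−E_R)/(RT) = (46.3−30.9)×10³/(8.314×483) = 15400/4016 = 3.835.
k_R/k_S = (5.62×10^6/8.92×10^6)·exp(3.835) = 0.6300 × 46.29 = 29.2.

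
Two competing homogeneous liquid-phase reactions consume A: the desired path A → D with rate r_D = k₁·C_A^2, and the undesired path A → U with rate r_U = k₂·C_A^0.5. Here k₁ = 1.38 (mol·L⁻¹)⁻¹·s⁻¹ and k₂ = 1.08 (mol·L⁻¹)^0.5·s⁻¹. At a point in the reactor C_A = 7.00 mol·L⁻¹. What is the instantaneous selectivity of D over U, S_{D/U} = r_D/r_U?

23.7

S_{D/U} = r_D/r_U = (k₁·C_A^2)/(k₂·C_A^0.5) = (k₁/k₂)·C_A^1.5.
= (1.38×7.000^2) / (1.08×7.000^0.5) = 67.62/2.857 = 23.7.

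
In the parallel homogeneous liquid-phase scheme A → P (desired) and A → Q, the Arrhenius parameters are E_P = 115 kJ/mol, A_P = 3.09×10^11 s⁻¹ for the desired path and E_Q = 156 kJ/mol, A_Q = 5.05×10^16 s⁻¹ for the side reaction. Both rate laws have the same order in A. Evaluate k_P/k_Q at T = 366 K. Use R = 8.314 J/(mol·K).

k_P/k_Q = (A_P/A_Q)·exp[−(E_P−E_Q)/(RT)] = (A_P/A_Q)·exp[(E_Q−E_P)/(RT)].
(E_Q−E_P)/(RT) = (156−115)×10³/(8.314×366) = 41000/3043 = 13.47.
k_P/k_Q = (3.09×10^11/5.05×10^16)·exp(13.47) = 6.119×10^-6 × 7.106×10^5 = 4.35.
Since E_P < E_Q, lowering the temperature improves selectivity toward P.

4.35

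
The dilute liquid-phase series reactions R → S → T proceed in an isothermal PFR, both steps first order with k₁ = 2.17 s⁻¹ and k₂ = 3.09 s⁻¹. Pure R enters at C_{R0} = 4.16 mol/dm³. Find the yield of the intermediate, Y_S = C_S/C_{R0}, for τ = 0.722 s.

For first-order series with pure R initially, C_S(τ) = k₁C_{R0}/(k₂−k₁)·(e^(−k₁τ) − e^(−k₂τ)).
e^(−k₁τ) = e^(−2.17×0.722) = e^(−1.567) = 0.2087; e^(−k₂τ) = e^(−2.231) = 0.1074.
C_S = 2.17×4.16/(3.09−2.17) × (0.2087−0.1074) = 9.812×0.1013 = 0.9940 mol/dm³.
Y_S = C_S/C_{R0} = 0.9940/4.16 = 0.239.

0.239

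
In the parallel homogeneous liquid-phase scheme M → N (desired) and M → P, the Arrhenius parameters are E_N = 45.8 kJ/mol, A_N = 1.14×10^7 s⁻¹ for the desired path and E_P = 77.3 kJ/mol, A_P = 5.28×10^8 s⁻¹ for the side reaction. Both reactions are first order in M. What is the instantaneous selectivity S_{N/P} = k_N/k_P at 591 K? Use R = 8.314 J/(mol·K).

k_N/k_P = (A_N/A_P)·exp[−(E_N−E_P)/(RT)] = (A_N/A_P)·exp[(E_P−E_N)/(RT)].
(E_P−E_N)/(RT) = (77.3−45.8)×10³/(8.314×591) = 31500/4914 = 6.411.
k_N/k_P = (1.14×10^7/5.28×10^8)·exp(6.411) = 0.02159 × 608.4 = 13.1.

13.1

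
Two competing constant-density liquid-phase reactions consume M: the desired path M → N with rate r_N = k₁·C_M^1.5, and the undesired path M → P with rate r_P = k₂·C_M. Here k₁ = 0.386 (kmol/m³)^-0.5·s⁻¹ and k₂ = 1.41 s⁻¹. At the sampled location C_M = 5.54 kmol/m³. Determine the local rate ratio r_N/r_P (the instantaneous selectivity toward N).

S_{N/P} = r_N/r_P = (k₁·C_M^1.5)/(k₂·C_M) = (k₁/k₂)·C_M^0.5.
= (0.386×5.540^1.5) / (1.41×5.540) = 5.033/7.811 = 0.644.

0.644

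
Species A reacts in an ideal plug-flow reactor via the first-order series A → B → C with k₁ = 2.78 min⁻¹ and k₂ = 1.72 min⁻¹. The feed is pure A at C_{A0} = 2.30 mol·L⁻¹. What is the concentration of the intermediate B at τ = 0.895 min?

0.793 mol·L⁻¹

Solving the coupled first-order balances gives C_B(τ) = [k₁/(k₂−k₁)]·C_{A0}·(e^(−k₁τ) − e^(−k₂τ)).
e^(−k₁τ) = e^(−2.78×0.895) = e^(−2.488) = 0.08307; e^(−k₂τ) = e^(−1.539) = 0.2145.
C_B = 2.78×2.30/(1.72−2.78) × (0.08307−0.2145) = (-6.032)×(-0.1314) = 0.7929 mol·L⁻¹.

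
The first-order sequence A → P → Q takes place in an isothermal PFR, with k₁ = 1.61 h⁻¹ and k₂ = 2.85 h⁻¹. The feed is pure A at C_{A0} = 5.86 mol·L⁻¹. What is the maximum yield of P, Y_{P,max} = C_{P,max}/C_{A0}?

For a first-order series the maximum intermediate yield is C_{P,max}/C_{A0} = (k₁/k₂)^[k₂/(k₂−k₁)].
= (1.61/2.85)^(2.85/(2.85−1.61)) = (0.5649)^(2.298) = 0.2691.

0.269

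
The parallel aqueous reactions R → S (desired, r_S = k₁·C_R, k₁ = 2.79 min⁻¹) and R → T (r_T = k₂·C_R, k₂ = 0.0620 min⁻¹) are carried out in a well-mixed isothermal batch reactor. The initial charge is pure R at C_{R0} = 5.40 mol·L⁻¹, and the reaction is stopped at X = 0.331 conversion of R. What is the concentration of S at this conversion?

1.75 mol·L⁻¹

C_R = C_{R0}(1−X) = 3.613 mol·L⁻¹.
Both paths are first order in R, so the instantaneous fraction to S is constant: dC_S/d(−C_R) = k₁/(k₁+k₂) = 0.9783.
C_S = 0.9783·(C_{R0}−C_R) = 0.9783×1.787 = 1.75 mol·L⁻¹.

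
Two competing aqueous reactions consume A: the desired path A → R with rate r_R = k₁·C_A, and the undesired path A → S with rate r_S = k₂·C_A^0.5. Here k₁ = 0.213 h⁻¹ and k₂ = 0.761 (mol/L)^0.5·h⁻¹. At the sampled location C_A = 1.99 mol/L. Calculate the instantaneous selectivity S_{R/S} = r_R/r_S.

0.395

S_{R/S} = r_R/r_S = (k₁·C_A)/(k₂·C_A^0.5) = (k₁/k₂)·C_A^0.5.
= (0.213×1.990) / (0.761×1.990^0.5) = 0.4239/1.074 = 0.395.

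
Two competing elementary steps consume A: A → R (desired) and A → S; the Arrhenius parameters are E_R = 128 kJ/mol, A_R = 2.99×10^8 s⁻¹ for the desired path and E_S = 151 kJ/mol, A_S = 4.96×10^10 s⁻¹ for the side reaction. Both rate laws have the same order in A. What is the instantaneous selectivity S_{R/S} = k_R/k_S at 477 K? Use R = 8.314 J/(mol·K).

1.99

With equal orders, S_{R/S} = k_R/k_S = (A_R/A_S)·exp[(E_S−E_R)/(RT)].
(E_S−E_R)/(RT) = (151−128)×10³/(8.314×477) = 23000/3966 = 5.800.
k_R/k_S = (2.99×10^8/4.96×10^10)·exp(5.800) = 0.006028 × 330.2 = 1.99.
Since E_R < E_S, lowering the temperature improves selectivity toward R.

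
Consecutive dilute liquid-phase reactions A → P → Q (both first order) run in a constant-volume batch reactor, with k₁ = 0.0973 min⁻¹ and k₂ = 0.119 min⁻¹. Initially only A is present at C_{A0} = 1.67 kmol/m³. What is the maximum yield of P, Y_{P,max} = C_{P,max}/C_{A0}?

For a first-order series the maximum intermediate yield is C_{P,max}/C_{A0} = (k₁/k₂)^[k₂/(k₂−k₁)].
= (0.0973/0.119)^(0.119/(0.119−0.0973)) = (0.8176)^(5.484) = 0.3315.

0.332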